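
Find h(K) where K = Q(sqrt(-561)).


K = Q(sqrt(-561)). d mod 4 = 3, so D = disc(K) = 4d = -2244
h(K) equals the number of primitive reduced positive-definite forms (a, b, c) = a*x^2 + b*x*y + c*y^2 with b^2 - 4ac = D,
where reduced means |b| <= a <= c, with b >= 0 whenever |b| = a or a = c, and primitive means gcd(a, b, c) = 1.
Reduced forces 3a^2 <= |D| = 2244, so 1 <= a <= 27; b must have the parity of D, and c = (b^2 - D)/(4a) must be an integer >= a.
Enumerate a = 1..27, b in [-a, a]:
  a=1: (1, 0, 561)  [1]
  a=2: (2, 2, 281)  [1]
  a=3: (3, 0, 187)  [1]
  a=4: none
  a=5: (5, -4, 113), (5, 4, 113)  [2]
  a=6: (6, 6, 95)  [1]
  a=7..9: none
  a=10: (10, -6, 57), (10, 6, 57)  [2]
  a=11: (11, 0, 51)  [1]
  a=12..14: none
  a=15: (15, -6, 38), (15, 6, 38)  [2]
  a=16: none
  a=17: (17, 0, 33)  [1]
  a=18: none
  a=19: (19, -6, 30), (19, 6, 30)  [2]
  a=20..21: none
  a=22: (22, 22, 31)  [1]
  a=23..24: none
  a=25: (25, 16, 25)  [1]
  a=26..27: none
Total reduced forms: 1 + 1 + 1 + 2 + 1 + 2 + 1 + 2 + 1 + 2 + 1 + 1 = 16
h = 16

16


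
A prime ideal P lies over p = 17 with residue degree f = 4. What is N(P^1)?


N(P^a) = p^(a*f)
= 17^(1*4)
= 17^4
= 83521

83521


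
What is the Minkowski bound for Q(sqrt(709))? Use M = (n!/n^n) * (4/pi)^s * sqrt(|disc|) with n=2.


d = 709, d mod 4 = 1, so disc(K) = d = 709; |disc(K)| = 709
Real quadratic field, so n = 2, s = r2 = 0, r1 = 2
M = (n!/n^n) * (4/pi)^s * sqrt(|disc(K)|) = (2!/2^2) * (4/pi)^0 * sqrt(709)
= 0.5 * 1.000000 * 26.627054
= 13.3135

13.3135


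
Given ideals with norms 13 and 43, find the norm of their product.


N(IJ) = N(I) * N(J)
= 13 * 43
= 559

559


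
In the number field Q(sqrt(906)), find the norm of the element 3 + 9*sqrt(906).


N(a + b*sqrt(d)) = a^2 - d*b^2
= (3)^2 - (906)*(9)^2
= 9 - 73386
= -73377

-73377


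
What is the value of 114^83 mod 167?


p = 167 is prime and the exponent is (p-1)/2 = 83, so by Euler's criterion 114^83 = (114/167) = +1 or -1 mod 167.
Compute by square-and-multiply:
  83 = 64 + 16 + 2 + 1 (binary 1010011)
  Repeated squaring mod 167: 114^1 = 114, 114^2 = 137, 114^4 = 65, 114^8 = 50, 114^16 = 162, 114^32 = 25, 114^64 = 124
  114^83 = 114^64 * 114^16 * 114^2 * 114^1 = 124 * 162 * 137 * 114 mod 167
    124 * 162 = 20088 = 48 mod 167
    48 * 137 = 6576 = 63 mod 167
    63 * 114 = 7182 = 1 mod 167
  114^83 = 1 mod 167
Result 1: 114 is a quadratic residue mod 167.
114^83 mod 167 = 1

1


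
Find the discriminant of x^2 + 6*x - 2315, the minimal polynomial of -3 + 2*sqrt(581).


The element -3 + 2*sqrt(581) has minimal polynomial:
x^2 + 6*x - 2315
Discriminant = (6)^2 - 4*(-2315)
= 36 + 9260
= 9296

9296


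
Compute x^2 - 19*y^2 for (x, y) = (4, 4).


x^2 - d*y^2
= 4^2 - 19*4^2
= 16 - 304
= -288

-288


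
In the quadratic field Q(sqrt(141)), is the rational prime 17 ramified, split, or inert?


K = Q(sqrt(141)). Since d mod 4 = 1, disc(K) = 141.
Check p | disc: 141 mod 17 = 5.
p does not divide disc. Compute Legendre symbol (d/p):
5^((17-1)/2) mod 17 = -1
(d/p) = -1, so p is inert: (p) stays prime with e=1, f=2, g=1.
Therefore p is inert.

inert


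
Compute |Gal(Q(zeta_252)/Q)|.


|Gal(Q(zeta_252)/Q)| = phi(252)
= 72

72


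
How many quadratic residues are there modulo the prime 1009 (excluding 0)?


For prime p, the number of non-zero quadratic residues is (p-1)/2.
= (1009-1)/2
= 504

504


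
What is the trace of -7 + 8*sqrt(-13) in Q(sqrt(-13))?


Tr(a + b*sqrt(d)) = (a + b*sqrt(d)) + (a - b*sqrt(d)) = 2a
= 2 * (-7)
= -14

-14


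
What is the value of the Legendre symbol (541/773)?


p = 773 is prime, so compute (541/773) with the reciprocity algorithm (Jacobi-symbol steps: pull out 2s via (2/n), flip via reciprocity, reduce):
  reciprocity: (541/773) -> +(773/541)
  reduce: (232/541)
  pull out 2: (2/541) = -1  (since 541 mod 8 = 5)
  pull out 2: (2/541) = -1  (since 541 mod 8 = 5)
  pull out 2: (2/541) = -1  (since 541 mod 8 = 5)
  reciprocity: (29/541) -> +(541/29)
  reduce: (19/29)
  reciprocity: (19/29) -> +(29/19)
  reduce: (10/19)
  pull out 2: (2/19) = -1  (since 19 mod 8 = 3)
  reciprocity: (5/19) -> +(19/5)
  reduce: (4/5)
  pull out 2: (2/5) = -1  (since 5 mod 8 = 5)
  pull out 2: (2/5) = -1  (since 5 mod 8 = 5)
  (1/5) = 1
Product of signs = 1
(541/773) = 1

1


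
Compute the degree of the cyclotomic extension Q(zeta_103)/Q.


The degree equals Euler's totient phi(103).
103 = 103
phi(103) = 102

102


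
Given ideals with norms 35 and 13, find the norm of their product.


N(IJ) = N(I) * N(J)
= 35 * 13
= 455

455


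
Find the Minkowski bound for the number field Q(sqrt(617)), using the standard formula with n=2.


d = 617, d mod 4 = 1, so disc(K) = d = 617; |disc(K)| = 617
Real quadratic field, so n = 2, s = r2 = 0, r1 = 2
M = (n!/n^n) * (4/pi)^s * sqrt(|disc(K)|) = (2!/2^2) * (4/pi)^0 * sqrt(617)
= 0.5 * 1.000000 * 24.839485
= 12.4197

12.4197


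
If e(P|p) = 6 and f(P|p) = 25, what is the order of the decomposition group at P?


|D_P| = e * f
= 6 * 25
= 150

150


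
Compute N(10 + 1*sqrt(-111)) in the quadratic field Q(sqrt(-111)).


N(a + b*sqrt(d)) = a^2 - d*b^2
= (10)^2 - (-111)*(1)^2
= 100 + 111
= 211

211


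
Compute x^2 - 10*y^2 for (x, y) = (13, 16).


x^2 - d*y^2
= 13^2 - 10*16^2
= 169 - 2560
= -2391

-2391


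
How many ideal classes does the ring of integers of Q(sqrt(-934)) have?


K = Q(sqrt(-934)). d mod 4 = 2, so D = disc(K) = 4d = -3736
h(K) equals the number of primitive reduced positive-definite forms (a, b, c) = a*x^2 + b*x*y + c*y^2 with b^2 - 4ac = D,
where reduced means |b| <= a <= c, with b >= 0 whenever |b| = a or a = c, and primitive means gcd(a, b, c) = 1.
Reduced forces 3a^2 <= |D| = 3736, so 1 <= a <= 35; b must have the parity of D, and c = (b^2 - D)/(4a) must be an integer >= a.
Enumerate a = 1..35, b in [-a, a]:
  a=1: (1, 0, 934)  [1]
  a=2: (2, 0, 467)  [1]
  a=3..4: none
  a=5: (5, -2, 187), (5, 2, 187)  [2]
  a=6: none
  a=7: (7, -4, 134), (7, 4, 134)  [2]
  a=8..9: none
  a=10: (10, -8, 95), (10, 8, 95)  [2]
  a=11: (11, -2, 85), (11, 2, 85)  [2]
  a=12..13: none
  a=14: (14, -4, 67), (14, 4, 67)  [2]
  a=15..16: none
  a=17: (17, -2, 55), (17, 2, 55)  [2]
  a=18: none
  a=19: (19, -8, 50), (19, 8, 50)  [2]
  a=20..21: none
  a=22: (22, -20, 47), (22, 20, 47)  [2]
  a=23: (23, -6, 41), (23, 6, 41)  [2]
  a=24: none
  a=25: (25, -8, 38), (25, 8, 38)  [2]
  a=26..28: none
  a=29: (29, -18, 35), (29, 18, 35)  [2]
  a=30..33: none
  a=34: (34, -32, 35), (34, 32, 35)  [2]
  a=35: none
Total reduced forms: 1 + 1 + 2 + 2 + 2 + 2 + 2 + 2 + 2 + 2 + 2 + 2 + 2 + 2 = 26
h = 26

26


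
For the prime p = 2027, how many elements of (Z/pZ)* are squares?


For prime p, the number of non-zero quadratic residues is (p-1)/2.
= (2027-1)/2
= 1013

1013


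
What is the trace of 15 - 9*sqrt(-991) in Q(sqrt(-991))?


Tr(a + b*sqrt(d)) = (a + b*sqrt(d)) + (a - b*sqrt(d)) = 2a
= 2 * (15)
= 30

30


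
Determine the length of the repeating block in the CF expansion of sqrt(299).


Run the CF algorithm for sqrt(299).
a_0 = floor(sqrt(299)) = 17; set m_0=0, q_0=1.
Recurrence: m' = q*a - m,  q' = (d - m'^2)/q,  a' = floor((a_0 + m')/q').
  step 1: m=17, q=10, a=3
  step 2: m=13, q=13, a=2
  step 3: m=13, q=10, a=3
  step 4: m=17, q=1, a=34
a_4 = 2*a_0 = 34, so the period closes here.
sqrt(299) = [17; 3, 2, 3, 34]
Period length = 4

4


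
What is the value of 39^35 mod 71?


p = 71 is prime and the exponent is (p-1)/2 = 35, so by Euler's criterion 39^35 = (39/71) = +1 or -1 mod 71.
Compute by square-and-multiply:
  35 = 32 + 2 + 1 (binary 100011)
  Repeated squaring mod 71: 39^1 = 39, 39^2 = 30, 39^4 = 48, 39^8 = 32, 39^16 = 30, 39^32 = 48
  39^35 = 39^32 * 39^2 * 39^1 = 48 * 30 * 39 mod 71
    48 * 30 = 1440 = 20 mod 71
    20 * 39 = 780 = 70 mod 71
  39^35 = 70 mod 71
Result 70 = p - 1 = -1 mod 71: 39 is a quadratic non-residue mod 71. As a residue in [0, p-1] the value is 70.
39^35 mod 71 = 70

70


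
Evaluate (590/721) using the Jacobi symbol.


Compute (590/721) via quadratic reciprocity:
  pull out 2: (2/721) = +1  (since 721 mod 8 = 1)
  reciprocity: (295/721) -> +(721/295)
  reduce: (131/295)
  reciprocity: (131/295) -> -(295/131)
  reduce: (33/131)
  reciprocity: (33/131) -> +(131/33)
  reduce: (32/33)
  pull out 2: (2/33) = +1  (since 33 mod 8 = 1)
  pull out 2: (2/33) = +1  (since 33 mod 8 = 1)
  pull out 2: (2/33) = +1  (since 33 mod 8 = 1)
  pull out 2: (2/33) = +1  (since 33 mod 8 = 1)
  pull out 2: (2/33) = +1  (since 33 mod 8 = 1)
  (1/33) = 1
Product of signs = -1

-1


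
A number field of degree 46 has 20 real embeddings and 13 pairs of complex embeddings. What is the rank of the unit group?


By Dirichlet's unit theorem:
rank = r1 + r2 - 1
= 20 + 13 - 1
= 32

32


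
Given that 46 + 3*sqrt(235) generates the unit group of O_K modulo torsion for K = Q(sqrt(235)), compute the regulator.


epsilon = 46 + 3*sqrt(235)
= 91.9891
R = ln(91.9891)
= 4.5217

4.5217


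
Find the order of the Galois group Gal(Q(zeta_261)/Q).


|Gal(Q(zeta_261)/Q)| = phi(261)
= 168

168


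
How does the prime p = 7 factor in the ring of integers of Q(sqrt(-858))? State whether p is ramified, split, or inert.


K = Q(sqrt(-858)). Since d mod 4 = 2, disc(K) = -3432.
Check p | disc: -3432 mod 7 = 5.
p does not divide disc. Compute Legendre symbol (d/p):
3^((7-1)/2) mod 7 = -1
(d/p) = -1, so p is inert: (p) stays prime with e=1, f=2, g=1.
Therefore p is inert.

inert


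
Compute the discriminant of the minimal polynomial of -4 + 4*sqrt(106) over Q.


The element -4 + 4*sqrt(106) has minimal polynomial:
x^2 + 8*x - 1680
Discriminant = (8)^2 - 4*(-1680)
= 64 + 6720
= 6784

6784


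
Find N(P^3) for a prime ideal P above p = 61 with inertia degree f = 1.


N(P^a) = p^(a*f)
= 61^(3*1)
= 61^3
= 226981

226981


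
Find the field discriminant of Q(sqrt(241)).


For K = Q(sqrt(d)) with d squarefree: disc(K) = d if d = 1 mod 4, and disc(K) = 4d if d = 2 or 3 mod 4.
Here d = 241, and d mod 4 = 1.
d = 1 mod 4 (O_K = Z[(1+sqrt(d))/2]), so disc(K) = d = 241

241


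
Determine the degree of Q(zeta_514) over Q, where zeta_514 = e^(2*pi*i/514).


The degree equals Euler's totient phi(514).
514 = 2 * 257
phi(514) = 256

256


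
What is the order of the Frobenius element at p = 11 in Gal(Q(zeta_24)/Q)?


The Frobenius at p in Gal(Q(zeta_n)/Q) = (Z/nZ)* is the class of p, so its order is ord_24(11), the smallest k >= 1 with 11^k = 1 mod 24.
n = 24 = 2^3 * 3, phi(24) = 8; the order divides phi(n).
Divisors of 8: 1, 2, 4, 8
Repeated squaring mod 24: 11^1 = 11, 11^2 = 1, 11^4 = 1, 11^8 = 1
Test divisors in increasing order:
  k=1: 11^1 = 11 mod 24
  k=2: 11^2 = 1 mod 24  <- first divisor giving 1
Order = 2

2


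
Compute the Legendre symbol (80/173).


p = 173 is prime, so compute (80/173) with the reciprocity algorithm (Jacobi-symbol steps: pull out 2s via (2/n), flip via reciprocity, reduce):
  pull out 2: (2/173) = -1  (since 173 mod 8 = 5)
  pull out 2: (2/173) = -1  (since 173 mod 8 = 5)
  pull out 2: (2/173) = -1  (since 173 mod 8 = 5)
  pull out 2: (2/173) = -1  (since 173 mod 8 = 5)
  reciprocity: (5/173) -> +(173/5)
  reduce: (3/5)
  reciprocity: (3/5) -> +(5/3)
  reduce: (2/3)
  pull out 2: (2/3) = -1  (since 3 mod 8 = 3)
  (1/3) = 1
Product of signs = -1
(80/173) = -1

-1


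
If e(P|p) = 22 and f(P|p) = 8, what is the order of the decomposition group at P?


|D_P| = e * f
= 22 * 8
= 176

176


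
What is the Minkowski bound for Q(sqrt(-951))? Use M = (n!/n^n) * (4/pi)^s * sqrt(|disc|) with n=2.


d = -951, d mod 4 = 1, so disc(K) = d = -951; |disc(K)| = 951
Imaginary quadratic field, so n = 2, s = r2 = 1, r1 = 0
M = (n!/n^n) * (4/pi)^s * sqrt(|disc(K)|) = (2!/2^2) * (4/pi)^1 * sqrt(951)
= 0.5 * 1.273240 * 30.838288
= 19.6323

19.6323


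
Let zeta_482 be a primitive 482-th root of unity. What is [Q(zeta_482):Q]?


The degree equals Euler's totient phi(482).
482 = 2 * 241
phi(482) = 240

240


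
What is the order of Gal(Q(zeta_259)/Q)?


|Gal(Q(zeta_259)/Q)| = phi(259)
= 216

216


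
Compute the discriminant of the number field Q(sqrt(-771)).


For K = Q(sqrt(d)) with d squarefree: disc(K) = d if d = 1 mod 4, and disc(K) = 4d if d = 2 or 3 mod 4.
Here d = -771, and d mod 4 = 1.
d = 1 mod 4 (O_K = Z[(1+sqrt(d))/2]), so disc(K) = d = -771

-771


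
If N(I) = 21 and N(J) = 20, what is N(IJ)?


N(IJ) = N(I) * N(J)
= 21 * 20
= 420

420


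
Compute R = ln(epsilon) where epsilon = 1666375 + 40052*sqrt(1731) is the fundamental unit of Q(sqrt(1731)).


epsilon = 1666375 + 40052*sqrt(1731)
= 3.3327e+06
R = ln(3.3327e+06)
= 15.0193

15.0193


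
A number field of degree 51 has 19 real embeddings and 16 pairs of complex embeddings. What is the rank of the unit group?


By Dirichlet's unit theorem:
rank = r1 + r2 - 1
= 19 + 16 - 1
= 34

34


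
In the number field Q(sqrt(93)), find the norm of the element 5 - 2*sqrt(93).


N(a + b*sqrt(d)) = a^2 - d*b^2
= (5)^2 - (93)*(-2)^2
= 25 - 372
= -347

-347


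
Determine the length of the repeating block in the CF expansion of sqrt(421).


Run the CF algorithm for sqrt(421).
a_0 = floor(sqrt(421)) = 20; set m_0=0, q_0=1.
Recurrence: m' = q*a - m,  q' = (d - m'^2)/q,  a' = floor((a_0 + m')/q').
  step 1: m=20, q=21, a=1
  step 2: m=1, q=20, a=1
  step 3: m=19, q=3, a=13
  step 4: m=20, q=7, a=5
  step 5: m=15, q=28, a=1
  step 6: m=13, q=9, a=3
  step 7: m=14, q=25, a=1
  step 8: m=11, q=12, a=2
  step 9: m=13, q=21, a=1
  step 10: m=8, q=17, a=1
  step 11: m=9, q=20, a=1
  step 12: m=11, q=15, a=2
  step 13: m=19, q=4, a=9
  step 14: m=17, q=33, a=1
  step 15: m=16, q=5, a=7
  step 16: m=19, q=12, a=3
  step 17: m=17, q=11, a=3
  step 18: m=16, q=15, a=2
  step 19: m=14, q=15, a=2
  step 20: m=16, q=11, a=3
  step 21: m=17, q=12, a=3
  step 22: m=19, q=5, a=7
  step 23: m=16, q=33, a=1
  step 24: m=17, q=4, a=9
  step 25: m=19, q=15, a=2
  step 26: m=11, q=20, a=1
  step 27: m=9, q=17, a=1
  step 28: m=8, q=21, a=1
  step 29: m=13, q=12, a=2
  step 30: m=11, q=25, a=1
  step 31: m=14, q=9, a=3
  step 32: m=13, q=28, a=1
  step 33: m=15, q=7, a=5
  step 34: m=20, q=3, a=13
  step 35: m=19, q=20, a=1
  step 36: m=1, q=21, a=1
  step 37: m=20, q=1, a=40
a_37 = 2*a_0 = 40, so the period closes here.
sqrt(421) = [20; 1, 1, 13, 5, 1, 3, 1, 2, 1, 1, 1, 2, 9, 1, 7, 3, 3, 2, 2, 3, 3, 7, 1, 9, 2, 1, 1, 1, 2, 1, 3, 1, 5, 13, 1, 1, 40]
Period length = 37

37


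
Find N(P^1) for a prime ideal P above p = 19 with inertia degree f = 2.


N(P^a) = p^(a*f)
= 19^(1*2)
= 19^2
= 361

361


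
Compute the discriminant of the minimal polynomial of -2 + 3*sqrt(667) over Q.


The element -2 + 3*sqrt(667) has minimal polynomial:
x^2 + 4*x - 5999
Discriminant = (4)^2 - 4*(-5999)
= 16 + 23996
= 24012

24012


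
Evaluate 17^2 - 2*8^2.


x^2 - d*y^2
= 17^2 - 2*8^2
= 289 - 128
= 161

161


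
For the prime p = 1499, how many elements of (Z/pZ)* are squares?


For prime p, the number of non-zero quadratic residues is (p-1)/2.
= (1499-1)/2
= 749

749


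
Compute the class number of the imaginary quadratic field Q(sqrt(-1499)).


K = Q(sqrt(-1499)). d mod 4 = 1, so D = disc(K) = d = -1499
h(K) equals the number of primitive reduced positive-definite forms (a, b, c) = a*x^2 + b*x*y + c*y^2 with b^2 - 4ac = D,
where reduced means |b| <= a <= c, with b >= 0 whenever |b| = a or a = c, and primitive means gcd(a, b, c) = 1.
Reduced forces 3a^2 <= |D| = 1499, so 1 <= a <= 22; b must have the parity of D, and c = (b^2 - D)/(4a) must be an integer >= a.
Enumerate a = 1..22, b in [-a, a]:
  a=1: (1, 1, 375)  [1]
  a=2: none
  a=3: (3, -1, 125), (3, 1, 125)  [2]
  a=4: none
  a=5: (5, -1, 75), (5, 1, 75)  [2]
  a=6..8: none
  a=9: (9, -7, 43), (9, 7, 43)  [2]
  a=10..12: none
  a=13: (13, -3, 29), (13, 3, 29)  [2]
  a=14: none
  a=15: (15, -11, 27), (15, -1, 25), (15, 1, 25), (15, 11, 27)  [4]
  a=16..22: none
Total reduced forms: 1 + 2 + 2 + 2 + 2 + 4 = 13
h = 13

13


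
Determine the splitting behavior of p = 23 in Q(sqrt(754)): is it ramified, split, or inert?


K = Q(sqrt(754)). Since d mod 4 = 2, disc(K) = 3016.
Check p | disc: 3016 mod 23 = 3.
p does not divide disc. Compute Legendre symbol (d/p):
18^((23-1)/2) mod 23 = 1
(d/p) = 1, so p splits: (p) = P*P' with e=1, f=1, g=2.
Therefore p is split.

split


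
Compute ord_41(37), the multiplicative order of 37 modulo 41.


We want ord_41(37), the smallest k >= 1 with 37^k = 1 mod 41.
n = 41 = 41, phi(41) = 40; the order divides phi(n).
Divisors of 40: 1, 2, 4, 5, 8, 10, 20, 40
Repeated squaring mod 41: 37^1 = 37, 37^2 = 16, 37^4 = 10, 37^8 = 18, 37^16 = 37, 37^32 = 16
Test divisors in increasing order:
  k=1: 37^1 = 37 mod 41
  k=2: 37^2 = 16 mod 41
  k=4: 37^4 = 10 mod 41
  k=5: 37^5 = 10 * 37 = 1 mod 41  <- first divisor giving 1
Order = 5

5


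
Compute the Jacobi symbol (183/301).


Compute (183/301) via quadratic reciprocity:
  reciprocity: (183/301) -> +(301/183)
  reduce: (118/183)
  pull out 2: (2/183) = +1  (since 183 mod 8 = 7)
  reciprocity: (59/183) -> -(183/59)
  reduce: (6/59)
  pull out 2: (2/59) = -1  (since 59 mod 8 = 3)
  reciprocity: (3/59) -> -(59/3)
  reduce: (2/3)
  pull out 2: (2/3) = -1  (since 3 mod 8 = 3)
  (1/3) = 1
Product of signs = 1

1


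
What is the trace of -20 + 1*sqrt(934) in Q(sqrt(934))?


Tr(a + b*sqrt(d)) = (a + b*sqrt(d)) + (a - b*sqrt(d)) = 2a
= 2 * (-20)
= -40

-40


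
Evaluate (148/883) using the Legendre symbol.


p = 883 is prime, so compute (148/883) with the reciprocity algorithm (Jacobi-symbol steps: pull out 2s via (2/n), flip via reciprocity, reduce):
  pull out 2: (2/883) = -1  (since 883 mod 8 = 3)
  pull out 2: (2/883) = -1  (since 883 mod 8 = 3)
  reciprocity: (37/883) -> +(883/37)
  reduce: (32/37)
  pull out 2: (2/37) = -1  (since 37 mod 8 = 5)
  pull out 2: (2/37) = -1  (since 37 mod 8 = 5)
  pull out 2: (2/37) = -1  (since 37 mod 8 = 5)
  pull out 2: (2/37) = -1  (since 37 mod 8 = 5)
  pull out 2: (2/37) = -1  (since 37 mod 8 = 5)
  (1/37) = 1
Product of signs = -1
(148/883) = -1

-1


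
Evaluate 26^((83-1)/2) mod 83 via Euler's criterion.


p = 83 is prime and the exponent is (p-1)/2 = 41, so by Euler's criterion 26^41 = (26/83) = +1 or -1 mod 83.
Compute by square-and-multiply:
  41 = 32 + 8 + 1 (binary 101001)
  Repeated squaring mod 83: 26^1 = 26, 26^2 = 12, 26^4 = 61, 26^8 = 69, 26^16 = 30, 26^32 = 70
  26^41 = 26^32 * 26^8 * 26^1 = 70 * 69 * 26 mod 83
    70 * 69 = 4830 = 16 mod 83
    16 * 26 = 416 = 1 mod 83
  26^41 = 1 mod 83
Result 1: 26 is a quadratic residue mod 83.
26^41 mod 83 = 1

1


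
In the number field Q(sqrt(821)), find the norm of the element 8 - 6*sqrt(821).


N(a + b*sqrt(d)) = a^2 - d*b^2
= (8)^2 - (821)*(-6)^2
= 64 - 29556
= -29492

-29492


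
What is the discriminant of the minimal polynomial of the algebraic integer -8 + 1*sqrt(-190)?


The element -8 + 1*sqrt(-190) has minimal polynomial:
x^2 + 16*x + 254
Discriminant = (16)^2 - 4*(254)
= 256 - 1016
= -760

-760


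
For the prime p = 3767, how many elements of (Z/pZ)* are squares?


For prime p, the number of non-zero quadratic residues is (p-1)/2.
= (3767-1)/2
= 1883

1883


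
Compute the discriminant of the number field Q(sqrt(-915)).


For K = Q(sqrt(d)) with d squarefree: disc(K) = d if d = 1 mod 4, and disc(K) = 4d if d = 2 or 3 mod 4.
Here d = -915, and d mod 4 = 1.
d = 1 mod 4 (O_K = Z[(1+sqrt(d))/2]), so disc(K) = d = -915

-915


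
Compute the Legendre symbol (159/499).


p = 499 is prime, so compute (159/499) with the reciprocity algorithm (Jacobi-symbol steps: pull out 2s via (2/n), flip via reciprocity, reduce):
  reciprocity: (159/499) -> -(499/159)
  reduce: (22/159)
  pull out 2: (2/159) = +1  (since 159 mod 8 = 7)
  reciprocity: (11/159) -> -(159/11)
  reduce: (5/11)
  reciprocity: (5/11) -> +(11/5)
  reduce: (1/5)
  (1/5) = 1
Product of signs = 1
(159/499) = 1

1


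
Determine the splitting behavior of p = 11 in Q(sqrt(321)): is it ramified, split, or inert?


K = Q(sqrt(321)). Since d mod 4 = 1, disc(K) = 321.
Check p | disc: 321 mod 11 = 2.
p does not divide disc. Compute Legendre symbol (d/p):
2^((11-1)/2) mod 11 = -1
(d/p) = -1, so p is inert: (p) stays prime with e=1, f=2, g=1.
Therefore p is inert.

inert


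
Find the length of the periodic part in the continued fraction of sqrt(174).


Run the CF algorithm for sqrt(174).
a_0 = floor(sqrt(174)) = 13; set m_0=0, q_0=1.
Recurrence: m' = q*a - m,  q' = (d - m'^2)/q,  a' = floor((a_0 + m')/q').
  step 1: m=13, q=5, a=5
  step 2: m=12, q=6, a=4
  step 3: m=12, q=5, a=5
  step 4: m=13, q=1, a=26
a_4 = 2*a_0 = 26, so the period closes here.
sqrt(174) = [13; 5, 4, 5, 26]
Period length = 4

4


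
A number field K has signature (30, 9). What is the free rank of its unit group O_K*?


By Dirichlet's unit theorem:
rank = r1 + r2 - 1
= 30 + 9 - 1
= 38

38


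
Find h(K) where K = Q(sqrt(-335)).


K = Q(sqrt(-335)). d mod 4 = 1, so D = disc(K) = d = -335
h(K) equals the number of primitive reduced positive-definite forms (a, b, c) = a*x^2 + b*x*y + c*y^2 with b^2 - 4ac = D,
where reduced means |b| <= a <= c, with b >= 0 whenever |b| = a or a = c, and primitive means gcd(a, b, c) = 1.
Reduced forces 3a^2 <= |D| = 335, so 1 <= a <= 10; b must have the parity of D, and c = (b^2 - D)/(4a) must be an integer >= a.
Enumerate a = 1..10, b in [-a, a]:
  a=1: (1, 1, 84)  [1]
  a=2: (2, -1, 42), (2, 1, 42)  [2]
  a=3: (3, -1, 28), (3, 1, 28)  [2]
  a=4: (4, -1, 21), (4, 1, 21)  [2]
  a=5: (5, 5, 18)  [1]
  a=6: (6, -5, 15), (6, -1, 14), (6, 1, 14), (6, 5, 15)  [4]
  a=7: (7, -1, 12), (7, 1, 12)  [2]
  a=8: (8, -7, 12), (8, 7, 12)  [2]
  a=9: (9, -5, 10), (9, 5, 10)  [2]
  a=10: none
Total reduced forms: 1 + 2 + 2 + 2 + 1 + 4 + 2 + 2 + 2 = 18
h = 18

18


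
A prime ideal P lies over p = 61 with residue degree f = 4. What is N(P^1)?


N(P^a) = p^(a*f)
= 61^(1*4)
= 61^4
= 13845841

13845841


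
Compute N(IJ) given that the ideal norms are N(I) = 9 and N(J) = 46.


N(IJ) = N(I) * N(J)
= 9 * 46
= 414

414


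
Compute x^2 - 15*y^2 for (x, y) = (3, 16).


x^2 - d*y^2
= 3^2 - 15*16^2
= 9 - 3840
= -3831

-3831


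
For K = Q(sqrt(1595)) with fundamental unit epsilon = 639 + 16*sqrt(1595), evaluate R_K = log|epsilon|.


epsilon = 639 + 16*sqrt(1595)
= 1277.9992
R = ln(1277.9992)
= 7.1531

7.1531


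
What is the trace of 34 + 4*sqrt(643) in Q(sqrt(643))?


Tr(a + b*sqrt(d)) = (a + b*sqrt(d)) + (a - b*sqrt(d)) = 2a
= 2 * (34)
= 68

68


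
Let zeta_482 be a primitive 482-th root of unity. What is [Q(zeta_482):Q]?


The degree equals Euler's totient phi(482).
482 = 2 * 241
phi(482) = 240

240


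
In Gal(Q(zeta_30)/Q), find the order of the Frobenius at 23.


The Frobenius at p in Gal(Q(zeta_n)/Q) = (Z/nZ)* is the class of p, so its order is ord_30(23), the smallest k >= 1 with 23^k = 1 mod 30.
n = 30 = 2 * 3 * 5, phi(30) = 8; the order divides phi(n).
Divisors of 8: 1, 2, 4, 8
Repeated squaring mod 30: 23^1 = 23, 23^2 = 19, 23^4 = 1, 23^8 = 1
Test divisors in increasing order:
  k=1: 23^1 = 23 mod 30
  k=2: 23^2 = 19 mod 30
  k=4: 23^4 = 1 mod 30  <- first divisor giving 1
Order = 4

4


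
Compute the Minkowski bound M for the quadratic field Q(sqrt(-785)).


d = -785, d mod 4 = 3, so disc(K) = 4d = -3140; |disc(K)| = 3140
Imaginary quadratic field, so n = 2, s = r2 = 1, r1 = 0
M = (n!/n^n) * (4/pi)^s * sqrt(|disc(K)|) = (2!/2^2) * (4/pi)^1 * sqrt(3140)
= 0.5 * 1.273240 * 56.035703
= 35.6734

35.6734


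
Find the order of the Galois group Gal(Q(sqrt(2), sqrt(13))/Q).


The 2 square roots of distinct primes are multiplicatively independent over Q,
so [K:Q] = 2^2 and Gal(K/Q) is isomorphic to (Z/2Z)^2.
|Gal| = 2^2 = 4

4


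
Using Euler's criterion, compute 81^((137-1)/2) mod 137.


p = 137 is prime and the exponent is (p-1)/2 = 68, so by Euler's criterion 81^68 = (81/137) = +1 or -1 mod 137.
Compute by square-and-multiply:
  68 = 64 + 4 (binary 1000100)
  Repeated squaring mod 137: 81^1 = 81, 81^2 = 122, 81^4 = 88, 81^8 = 72, 81^16 = 115, 81^32 = 73, 81^64 = 123
  81^68 = 81^64 * 81^4 = 123 * 88 mod 137
    123 * 88 = 10824 = 1 mod 137
  81^68 = 1 mod 137
Result 1: 81 is a quadratic residue mod 137.
81^68 mod 137 = 1

1


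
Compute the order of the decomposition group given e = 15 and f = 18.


|D_P| = e * f
= 15 * 18
= 270

270


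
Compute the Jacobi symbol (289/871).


Compute (289/871) via quadratic reciprocity:
  reciprocity: (289/871) -> +(871/289)
  reduce: (4/289)
  pull out 2: (2/289) = +1  (since 289 mod 8 = 1)
  pull out 2: (2/289) = +1  (since 289 mod 8 = 1)
  (1/289) = 1
Product of signs = 1

1


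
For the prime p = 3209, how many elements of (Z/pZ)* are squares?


For prime p, the number of non-zero quadratic residues is (p-1)/2.
= (3209-1)/2
= 1604

1604


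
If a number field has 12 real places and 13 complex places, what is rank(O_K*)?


By Dirichlet's unit theorem:
rank = r1 + r2 - 1
= 12 + 13 - 1
= 24

24


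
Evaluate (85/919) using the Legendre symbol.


p = 919 is prime, so compute (85/919) with the reciprocity algorithm (Jacobi-symbol steps: pull out 2s via (2/n), flip via reciprocity, reduce):
  reciprocity: (85/919) -> +(919/85)
  reduce: (69/85)
  reciprocity: (69/85) -> +(85/69)
  reduce: (16/69)
  pull out 2: (2/69) = -1  (since 69 mod 8 = 5)
  pull out 2: (2/69) = -1  (since 69 mod 8 = 5)
  pull out 2: (2/69) = -1  (since 69 mod 8 = 5)
  pull out 2: (2/69) = -1  (since 69 mod 8 = 5)
  (1/69) = 1
Product of signs = 1
(85/919) = 1

1


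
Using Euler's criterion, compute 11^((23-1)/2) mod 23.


p = 23 is prime and the exponent is (p-1)/2 = 11, so by Euler's criterion 11^11 = (11/23) = +1 or -1 mod 23.
Compute by square-and-multiply:
  11 = 8 + 2 + 1 (binary 1011)
  Repeated squaring mod 23: 11^1 = 11, 11^2 = 6, 11^4 = 13, 11^8 = 8
  11^11 = 11^8 * 11^2 * 11^1 = 8 * 6 * 11 mod 23
    8 * 6 = 48 = 2 mod 23
    2 * 11 = 22 = 22 mod 23
  11^11 = 22 mod 23
Result 22 = p - 1 = -1 mod 23: 11 is a quadratic non-residue mod 23. As a residue in [0, p-1] the value is 22.
11^11 mod 23 = 22

22


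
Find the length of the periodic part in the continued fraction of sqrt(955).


Run the CF algorithm for sqrt(955).
a_0 = floor(sqrt(955)) = 30; set m_0=0, q_0=1.
Recurrence: m' = q*a - m,  q' = (d - m'^2)/q,  a' = floor((a_0 + m')/q').
  step 1: m=30, q=55, a=1
  step 2: m=25, q=6, a=9
  step 3: m=29, q=19, a=3
  step 4: m=28, q=9, a=6
  step 5: m=26, q=31, a=1
  step 6: m=5, q=30, a=1
  step 7: m=25, q=11, a=5
  step 8: m=30, q=5, a=12
  step 9: m=30, q=11, a=5
  step 10: m=25, q=30, a=1
  step 11: m=5, q=31, a=1
  step 12: m=26, q=9, a=6
  step 13: m=28, q=19, a=3
  step 14: m=29, q=6, a=9
  step 15: m=25, q=55, a=1
  step 16: m=30, q=1, a=60
a_16 = 2*a_0 = 60, so the period closes here.
sqrt(955) = [30; 1, 9, 3, 6, 1, 1, 5, 12, 5, 1, 1, 6, 3, 9, 1, 60]
Period length = 16

16


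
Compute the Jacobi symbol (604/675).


Compute (604/675) via quadratic reciprocity:
  pull out 2: (2/675) = -1  (since 675 mod 8 = 3)
  pull out 2: (2/675) = -1  (since 675 mod 8 = 3)
  reciprocity: (151/675) -> -(675/151)
  reduce: (71/151)
  reciprocity: (71/151) -> -(151/71)
  reduce: (9/71)
  reciprocity: (9/71) -> +(71/9)
  reduce: (8/9)
  pull out 2: (2/9) = +1  (since 9 mod 8 = 1)
  pull out 2: (2/9) = +1  (since 9 mod 8 = 1)
  pull out 2: (2/9) = +1  (since 9 mod 8 = 1)
  (1/9) = 1
Product of signs = 1

1


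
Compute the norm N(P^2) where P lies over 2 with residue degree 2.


N(P^a) = p^(a*f)
= 2^(2*2)
= 2^4
= 16

16


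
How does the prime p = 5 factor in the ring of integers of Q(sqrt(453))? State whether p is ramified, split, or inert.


K = Q(sqrt(453)). Since d mod 4 = 1, disc(K) = 453.
Check p | disc: 453 mod 5 = 3.
p does not divide disc. Compute Legendre symbol (d/p):
3^((5-1)/2) mod 5 = -1
(d/p) = -1, so p is inert: (p) stays prime with e=1, f=2, g=1.
Therefore p is inert.

inert


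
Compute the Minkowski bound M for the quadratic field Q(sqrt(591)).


d = 591, d mod 4 = 3, so disc(K) = 4d = 2364; |disc(K)| = 2364
Real quadratic field, so n = 2, s = r2 = 0, r1 = 2
M = (n!/n^n) * (4/pi)^s * sqrt(|disc(K)|) = (2!/2^2) * (4/pi)^0 * sqrt(2364)
= 0.5 * 1.000000 * 48.620983
= 24.3105

24.3105


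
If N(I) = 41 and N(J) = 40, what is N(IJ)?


N(IJ) = N(I) * N(J)
= 41 * 40
= 1640

1640


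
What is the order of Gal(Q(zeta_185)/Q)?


|Gal(Q(zeta_185)/Q)| = phi(185)
= 144

144


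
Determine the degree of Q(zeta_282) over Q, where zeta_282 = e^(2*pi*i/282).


The degree equals Euler's totient phi(282).
282 = 2 * 3 * 47
phi(282) = 92

92


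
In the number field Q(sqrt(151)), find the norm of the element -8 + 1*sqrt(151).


N(a + b*sqrt(d)) = a^2 - d*b^2
= (-8)^2 - (151)*(1)^2
= 64 - 151
= -87

-87


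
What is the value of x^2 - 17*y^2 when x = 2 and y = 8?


x^2 - d*y^2
= 2^2 - 17*8^2
= 4 - 1088
= -1084

-1084


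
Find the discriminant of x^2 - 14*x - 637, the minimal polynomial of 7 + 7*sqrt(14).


The element 7 + 7*sqrt(14) has minimal polynomial:
x^2 - 14*x - 637
Discriminant = (-14)^2 - 4*(-637)
= 196 + 2548
= 2744

2744


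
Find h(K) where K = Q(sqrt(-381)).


K = Q(sqrt(-381)). d mod 4 = 3, so D = disc(K) = 4d = -1524
h(K) equals the number of primitive reduced positive-definite forms (a, b, c) = a*x^2 + b*x*y + c*y^2 with b^2 - 4ac = D,
where reduced means |b| <= a <= c, with b >= 0 whenever |b| = a or a = c, and primitive means gcd(a, b, c) = 1.
Reduced forces 3a^2 <= |D| = 1524, so 1 <= a <= 22; b must have the parity of D, and c = (b^2 - D)/(4a) must be an integer >= a.
Enumerate a = 1..22, b in [-a, a]:
  a=1: (1, 0, 381)  [1]
  a=2: (2, 2, 191)  [1]
  a=3: (3, 0, 127)  [1]
  a=4: none
  a=5: (5, -4, 77), (5, 4, 77)  [2]
  a=6: (6, 6, 65)  [1]
  a=7: (7, -4, 55), (7, 4, 55)  [2]
  a=8..9: none
  a=10: (10, -6, 39), (10, 6, 39)  [2]
  a=11: (11, -4, 35), (11, 4, 35)  [2]
  a=12: none
  a=13: (13, -6, 30), (13, 6, 30)  [2]
  a=14: (14, -10, 29), (14, 10, 29)  [2]
  a=15: (15, -6, 26), (15, 6, 26)  [2]
  a=16..20: none
  a=21: (21, -18, 22), (21, 18, 22)  [2]
  a=22: none
Total reduced forms: 1 + 1 + 1 + 2 + 1 + 2 + 2 + 2 + 2 + 2 + 2 + 2 = 20
h = 20

20


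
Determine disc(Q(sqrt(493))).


For K = Q(sqrt(d)) with d squarefree: disc(K) = d if d = 1 mod 4, and disc(K) = 4d if d = 2 or 3 mod 4.
Here d = 493, and d mod 4 = 1.
d = 1 mod 4 (O_K = Z[(1+sqrt(d))/2]), so disc(K) = d = 493

493


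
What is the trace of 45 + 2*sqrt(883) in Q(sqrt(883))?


Tr(a + b*sqrt(d)) = (a + b*sqrt(d)) + (a - b*sqrt(d)) = 2a
= 2 * (45)
= 90

90


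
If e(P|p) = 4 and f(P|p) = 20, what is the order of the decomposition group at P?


|D_P| = e * f
= 4 * 20
= 80

80


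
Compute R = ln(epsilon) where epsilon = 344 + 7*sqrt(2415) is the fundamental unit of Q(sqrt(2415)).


epsilon = 344 + 7*sqrt(2415)
= 687.9985
R = ln(687.9985)
= 6.5338

6.5338


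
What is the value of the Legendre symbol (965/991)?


p = 991 is prime, so compute (965/991) with the reciprocity algorithm (Jacobi-symbol steps: pull out 2s via (2/n), flip via reciprocity, reduce):
  reciprocity: (965/991) -> +(991/965)
  reduce: (26/965)
  pull out 2: (2/965) = -1  (since 965 mod 8 = 5)
  reciprocity: (13/965) -> +(965/13)
  reduce: (3/13)
  reciprocity: (3/13) -> +(13/3)
  reduce: (1/3)
  (1/3) = 1
Product of signs = -1
(965/991) = -1

-1


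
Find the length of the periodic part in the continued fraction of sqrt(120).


Run the CF algorithm for sqrt(120).
a_0 = floor(sqrt(120)) = 10; set m_0=0, q_0=1.
Recurrence: m' = q*a - m,  q' = (d - m'^2)/q,  a' = floor((a_0 + m')/q').
  step 1: m=10, q=20, a=1
  step 2: m=10, q=1, a=20
a_2 = 2*a_0 = 20, so the period closes here.
sqrt(120) = [10; 1, 20]
Period length = 2

2


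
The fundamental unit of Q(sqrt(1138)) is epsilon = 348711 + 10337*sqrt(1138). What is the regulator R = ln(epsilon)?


epsilon = 348711 + 10337*sqrt(1138)
= 697422.0000
R = ln(697422.0000)
= 13.4551

13.4551


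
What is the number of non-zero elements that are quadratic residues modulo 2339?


For prime p, the number of non-zero quadratic residues is (p-1)/2.
= (2339-1)/2
= 1169

1169


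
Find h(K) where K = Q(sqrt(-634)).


K = Q(sqrt(-634)). d mod 4 = 2, so D = disc(K) = 4d = -2536
h(K) equals the number of primitive reduced positive-definite forms (a, b, c) = a*x^2 + b*x*y + c*y^2 with b^2 - 4ac = D,
where reduced means |b| <= a <= c, with b >= 0 whenever |b| = a or a = c, and primitive means gcd(a, b, c) = 1.
Reduced forces 3a^2 <= |D| = 2536, so 1 <= a <= 29; b must have the parity of D, and c = (b^2 - D)/(4a) must be an integer >= a.
Enumerate a = 1..29, b in [-a, a]:
  a=1: (1, 0, 634)  [1]
  a=2: (2, 0, 317)  [1]
  a=3..4: none
  a=5: (5, -2, 127), (5, 2, 127)  [2]
  a=6..9: none
  a=10: (10, -8, 65), (10, 8, 65)  [2]
  a=11: (11, -4, 58), (11, 4, 58)  [2]
  a=12: none
  a=13: (13, -8, 50), (13, 8, 50)  [2]
  a=14..21: none
  a=22: (22, -4, 29), (22, 4, 29)  [2]
  a=23..24: none
  a=25: (25, -8, 26), (25, 8, 26)  [2]
  a=26..29: none
Total reduced forms: 1 + 1 + 2 + 2 + 2 + 2 + 2 + 2 = 14
h = 14

14


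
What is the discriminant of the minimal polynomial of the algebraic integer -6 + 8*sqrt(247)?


The element -6 + 8*sqrt(247) has minimal polynomial:
x^2 + 12*x - 15772
Discriminant = (12)^2 - 4*(-15772)
= 144 + 63088
= 63232

63232


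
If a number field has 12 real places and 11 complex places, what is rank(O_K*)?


By Dirichlet's unit theorem:
rank = r1 + r2 - 1
= 12 + 11 - 1
= 22

22


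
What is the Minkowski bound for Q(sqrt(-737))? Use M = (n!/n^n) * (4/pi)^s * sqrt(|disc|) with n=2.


d = -737, d mod 4 = 3, so disc(K) = 4d = -2948; |disc(K)| = 2948
Imaginary quadratic field, so n = 2, s = r2 = 1, r1 = 0
M = (n!/n^n) * (4/pi)^s * sqrt(|disc(K)|) = (2!/2^2) * (4/pi)^1 * sqrt(2948)
= 0.5 * 1.273240 * 54.295488
= 34.5656

34.5656


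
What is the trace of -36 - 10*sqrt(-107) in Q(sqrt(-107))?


Tr(a + b*sqrt(d)) = (a + b*sqrt(d)) + (a - b*sqrt(d)) = 2a
= 2 * (-36)
= -72

-72


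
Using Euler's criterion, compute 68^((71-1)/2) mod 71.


p = 71 is prime and the exponent is (p-1)/2 = 35, so by Euler's criterion 68^35 = (68/71) = +1 or -1 mod 71.
Compute by square-and-multiply:
  35 = 32 + 2 + 1 (binary 100011)
  Repeated squaring mod 71: 68^1 = 68, 68^2 = 9, 68^4 = 10, 68^8 = 29, 68^16 = 60, 68^32 = 50
  68^35 = 68^32 * 68^2 * 68^1 = 50 * 9 * 68 mod 71
    50 * 9 = 450 = 24 mod 71
    24 * 68 = 1632 = 70 mod 71
  68^35 = 70 mod 71
Result 70 = p - 1 = -1 mod 71: 68 is a quadratic non-residue mod 71. As a residue in [0, p-1] the value is 70.
68^35 mod 71 = 70

70


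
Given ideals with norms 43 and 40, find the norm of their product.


N(IJ) = N(I) * N(J)
= 43 * 40
= 1720

1720


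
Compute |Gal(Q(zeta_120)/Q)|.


|Gal(Q(zeta_120)/Q)| = phi(120)
= 32

32


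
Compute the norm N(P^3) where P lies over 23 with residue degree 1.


N(P^a) = p^(a*f)
= 23^(3*1)
= 23^3
= 12167

12167


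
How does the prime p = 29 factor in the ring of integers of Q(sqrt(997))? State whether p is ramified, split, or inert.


K = Q(sqrt(997)). Since d mod 4 = 1, disc(K) = 997.
Check p | disc: 997 mod 29 = 11.
p does not divide disc. Compute Legendre symbol (d/p):
11^((29-1)/2) mod 29 = -1
(d/p) = -1, so p is inert: (p) stays prime with e=1, f=2, g=1.
Therefore p is inert.

inert


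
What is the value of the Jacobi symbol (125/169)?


Compute (125/169) via quadratic reciprocity:
  reciprocity: (125/169) -> +(169/125)
  reduce: (44/125)
  pull out 2: (2/125) = -1  (since 125 mod 8 = 5)
  pull out 2: (2/125) = -1  (since 125 mod 8 = 5)
  reciprocity: (11/125) -> +(125/11)
  reduce: (4/11)
  pull out 2: (2/11) = -1  (since 11 mod 8 = 3)
  pull out 2: (2/11) = -1  (since 11 mod 8 = 3)
  (1/11) = 1
Product of signs = 1

1


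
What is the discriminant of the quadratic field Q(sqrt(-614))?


For K = Q(sqrt(d)) with d squarefree: disc(K) = d if d = 1 mod 4, and disc(K) = 4d if d = 2 or 3 mod 4.
Here d = -614, and d mod 4 = 2.
d = 2 mod 4, not 1 (O_K = Z[sqrt(d)]), so disc(K) = 4d = 4 * (-614) = -2456

-2456


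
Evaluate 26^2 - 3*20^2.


x^2 - d*y^2
= 26^2 - 3*20^2
= 676 - 1200
= -524

-524


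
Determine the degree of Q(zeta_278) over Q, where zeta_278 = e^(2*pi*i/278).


The degree equals Euler's totient phi(278).
278 = 2 * 139
phi(278) = 138

138


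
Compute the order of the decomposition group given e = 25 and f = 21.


|D_P| = e * f
= 25 * 21
= 525

525


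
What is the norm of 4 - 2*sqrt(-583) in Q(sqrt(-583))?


N(a + b*sqrt(d)) = a^2 - d*b^2
= (4)^2 - (-583)*(-2)^2
= 16 + 2332
= 2348

2348


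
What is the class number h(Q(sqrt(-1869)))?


K = Q(sqrt(-1869)). d mod 4 = 3, so D = disc(K) = 4d = -7476
h(K) equals the number of primitive reduced positive-definite forms (a, b, c) = a*x^2 + b*x*y + c*y^2 with b^2 - 4ac = D,
where reduced means |b| <= a <= c, with b >= 0 whenever |b| = a or a = c, and primitive means gcd(a, b, c) = 1.
Reduced forces 3a^2 <= |D| = 7476, so 1 <= a <= 49; b must have the parity of D, and c = (b^2 - D)/(4a) must be an integer >= a.
Enumerate a = 1..49, b in [-a, a]:
  a=1: (1, 0, 1869)  [1]
  a=2: (2, 2, 935)  [1]
  a=3: (3, 0, 623)  [1]
  a=4: none
  a=5: (5, -2, 374), (5, 2, 374)  [2]
  a=6: (6, 6, 313)  [1]
  a=7: (7, 0, 267)  [1]
  a=8..9: none
  a=10: (10, -2, 187), (10, 2, 187)  [2]
  a=11: (11, -2, 170), (11, 2, 170)  [2]
  a=12: none
  a=13: (13, -8, 145), (13, 8, 145)  [2]
  a=14: (14, 14, 137)  [1]
  a=15: (15, -12, 127), (15, 12, 127)  [2]
  a=16: none
  a=17: (17, -2, 110), (17, 2, 110)  [2]
  a=18..20: none
  a=21: (21, 0, 89)  [1]
  a=22: (22, -2, 85), (22, 2, 85)  [2]
  a=23..24: none
  a=25: (25, -18, 78), (25, 18, 78)  [2]
  a=26: (26, -18, 75), (26, 18, 75)  [2]
  a=27..28: none
  a=29: (29, -8, 65), (29, 8, 65)  [2]
  a=30: (30, -18, 65), (30, 18, 65)  [2]
  a=31..32: none
  a=33: (33, -24, 61), (33, 24, 61)  [2]
  a=34: (34, -2, 55), (34, 2, 55)  [2]
  a=35: (35, -28, 59), (35, 28, 59)  [2]
  a=36..38: none
  a=39: (39, -18, 50), (39, 18, 50)  [2]
  a=40..41: none
  a=42: (42, 42, 55)  [1]
  a=43: (43, -36, 51), (43, 36, 51)  [2]
  a=44..49: none
Total reduced forms: 1 + 1 + 1 + 2 + 1 + 1 + 2 + 2 + 2 + 1 + 2 + 2 + 1 + 2 + 2 + 2 + 2 + 2 + 2 + 2 + 2 + 2 + 1 + 2 = 40
h = 40

40


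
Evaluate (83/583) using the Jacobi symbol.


Compute (83/583) via quadratic reciprocity:
  reciprocity: (83/583) -> -(583/83)
  reduce: (2/83)
  pull out 2: (2/83) = -1  (since 83 mod 8 = 3)
  (1/83) = 1
Product of signs = 1

1


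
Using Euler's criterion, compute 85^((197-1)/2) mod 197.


p = 197 is prime and the exponent is (p-1)/2 = 98, so by Euler's criterion 85^98 = (85/197) = +1 or -1 mod 197.
Compute by square-and-multiply:
  98 = 64 + 32 + 2 (binary 1100010)
  Repeated squaring mod 197: 85^1 = 85, 85^2 = 133, 85^4 = 156, 85^8 = 105, 85^16 = 190, 85^32 = 49, 85^64 = 37
  85^98 = 85^64 * 85^32 * 85^2 = 37 * 49 * 133 mod 197
    37 * 49 = 1813 = 40 mod 197
    40 * 133 = 5320 = 1 mod 197
  85^98 = 1 mod 197
Result 1: 85 is a quadratic residue mod 197.
85^98 mod 197 = 1

1


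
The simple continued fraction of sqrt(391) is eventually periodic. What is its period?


Run the CF algorithm for sqrt(391).
a_0 = floor(sqrt(391)) = 19; set m_0=0, q_0=1.
Recurrence: m' = q*a - m,  q' = (d - m'^2)/q,  a' = floor((a_0 + m')/q').
  step 1: m=19, q=30, a=1
  step 2: m=11, q=9, a=3
  step 3: m=16, q=15, a=2
  step 4: m=14, q=13, a=2
  step 5: m=12, q=19, a=1
  step 6: m=7, q=18, a=1
  step 7: m=11, q=15, a=2
  step 8: m=19, q=2, a=19
  step 9: m=19, q=15, a=2
  step 10: m=11, q=18, a=1
  step 11: m=7, q=19, a=1
  step 12: m=12, q=13, a=2
  step 13: m=14, q=15, a=2
  step 14: m=16, q=9, a=3
  step 15: m=11, q=30, a=1
  step 16: m=19, q=1, a=38
a_16 = 2*a_0 = 38, so the period closes here.
sqrt(391) = [19; 1, 3, 2, 2, 1, 1, 2, 19, 2, 1, 1, 2, 2, 3, 1, 38]
Period length = 16

16


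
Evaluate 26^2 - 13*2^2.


x^2 - d*y^2
= 26^2 - 13*2^2
= 676 - 52
= 624

624
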